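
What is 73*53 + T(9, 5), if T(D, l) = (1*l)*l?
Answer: 3894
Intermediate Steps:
T(D, l) = l**2 (T(D, l) = l*l = l**2)
73*53 + T(9, 5) = 73*53 + 5**2 = 3869 + 25 = 3894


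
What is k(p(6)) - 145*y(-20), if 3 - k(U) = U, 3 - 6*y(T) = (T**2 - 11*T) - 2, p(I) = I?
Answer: 29719/2 ≈ 14860.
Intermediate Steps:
y(T) = 5/6 - T**2/6 + 11*T/6 (y(T) = 1/2 - ((T**2 - 11*T) - 2)/6 = 1/2 - (-2 + T**2 - 11*T)/6 = 1/2 + (1/3 - T**2/6 + 11*T/6) = 5/6 - T**2/6 + 11*T/6)
k(U) = 3 - U
k(p(6)) - 145*y(-20) = (3 - 1*6) - 145*(5/6 - 1/6*(-20)**2 + (11/6)*(-20)) = (3 - 6) - 145*(5/6 - 1/6*400 - 110/3) = -3 - 145*(5/6 - 200/3 - 110/3) = -3 - 145*(-205/2) = -3 + 29725/2 = 29719/2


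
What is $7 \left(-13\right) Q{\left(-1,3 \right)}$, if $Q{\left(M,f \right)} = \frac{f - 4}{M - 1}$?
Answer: $- \frac{91}{2} \approx -45.5$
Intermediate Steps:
$Q{\left(M,f \right)} = \frac{-4 + f}{-1 + M}$
$7 \left(-13\right) Q{\left(-1,3 \right)} = 7 \left(-13\right) \frac{-4 + 3}{-1 - 1} = - 91 \frac{1}{-2} \left(-1\right) = - 91 \left(\left(- \frac{1}{2}\right) \left(-1\right)\right) = \left(-91\right) \frac{1}{2} = - \frac{91}{2}$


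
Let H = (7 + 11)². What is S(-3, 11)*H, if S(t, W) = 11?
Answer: 3564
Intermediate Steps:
H = 324 (H = 18² = 324)
S(-3, 11)*H = 11*324 = 3564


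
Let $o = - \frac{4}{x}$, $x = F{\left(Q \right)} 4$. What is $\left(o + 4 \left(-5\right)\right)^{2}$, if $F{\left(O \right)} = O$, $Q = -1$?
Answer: $361$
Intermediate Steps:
$x = -4$ ($x = \left(-1\right) 4 = -4$)
$o = 1$ ($o = - \frac{4}{-4} = \left(-4\right) \left(- \frac{1}{4}\right) = 1$)
$\left(o + 4 \left(-5\right)\right)^{2} = \left(1 + 4 \left(-5\right)\right)^{2} = \left(1 - 20\right)^{2} = \left(-19\right)^{2} = 361$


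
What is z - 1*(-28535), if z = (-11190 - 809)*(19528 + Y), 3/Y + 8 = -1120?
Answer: -88092252313/376 ≈ -2.3429e+8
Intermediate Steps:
Y = -1/376 (Y = 3/(-8 - 1120) = 3/(-1128) = 3*(-1/1128) = -1/376 ≈ -0.0026596)
z = -88102981473/376 (z = (-11190 - 809)*(19528 - 1/376) = -11999*7342527/376 = -88102981473/376 ≈ -2.3432e+8)
z - 1*(-28535) = -88102981473/376 - 1*(-28535) = -88102981473/376 + 28535 = -88092252313/376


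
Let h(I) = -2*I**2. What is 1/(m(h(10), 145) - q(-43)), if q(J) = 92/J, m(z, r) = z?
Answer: -43/8508 ≈ -0.0050541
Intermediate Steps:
1/(m(h(10), 145) - q(-43)) = 1/(-2*10**2 - 92/(-43)) = 1/(-2*100 - 92*(-1)/43) = 1/(-200 - 1*(-92/43)) = 1/(-200 + 92/43) = 1/(-8508/43) = -43/8508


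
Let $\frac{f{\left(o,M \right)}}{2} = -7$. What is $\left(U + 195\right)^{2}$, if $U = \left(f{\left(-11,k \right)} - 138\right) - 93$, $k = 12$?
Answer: $2500$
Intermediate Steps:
$f{\left(o,M \right)} = -14$ ($f{\left(o,M \right)} = 2 \left(-7\right) = -14$)
$U = -245$ ($U = \left(-14 - 138\right) - 93 = -152 - 93 = -245$)
$\left(U + 195\right)^{2} = \left(-245 + 195\right)^{2} = \left(-50\right)^{2} = 2500$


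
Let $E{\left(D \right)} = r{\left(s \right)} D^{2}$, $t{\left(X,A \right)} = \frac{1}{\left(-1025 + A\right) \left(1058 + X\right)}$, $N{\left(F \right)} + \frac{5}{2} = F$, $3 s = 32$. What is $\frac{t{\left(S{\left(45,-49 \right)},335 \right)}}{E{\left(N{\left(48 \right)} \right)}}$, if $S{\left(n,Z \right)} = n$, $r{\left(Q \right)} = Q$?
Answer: $- \frac{1}{16806455120} \approx -5.9501 \cdot 10^{-11}$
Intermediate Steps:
$s = \frac{32}{3}$ ($s = \frac{1}{3} \cdot 32 = \frac{32}{3} \approx 10.667$)
$N{\left(F \right)} = - \frac{5}{2} + F$
$t{\left(X,A \right)} = \frac{1}{\left(-1025 + A\right) \left(1058 + X\right)}$
$E{\left(D \right)} = \frac{32 D^{2}}{3}$
$\frac{t{\left(S{\left(45,-49 \right)},335 \right)}}{E{\left(N{\left(48 \right)} \right)}} = \frac{1}{\left(-1084450 - 46125 + 1058 \cdot 335 + 335 \cdot 45\right) \frac{32 \left(- \frac{5}{2} + 48\right)^{2}}{3}} = \frac{1}{\left(-1084450 - 46125 + 354430 + 15075\right) \frac{32 \left(\frac{91}{2}\right)^{2}}{3}} = \frac{1}{\left(-761070\right) \frac{32}{3} \cdot \frac{8281}{4}} = - \frac{1}{761070 \cdot \frac{66248}{3}} = \left(- \frac{1}{761070}\right) \frac{3}{66248} = - \frac{1}{16806455120}$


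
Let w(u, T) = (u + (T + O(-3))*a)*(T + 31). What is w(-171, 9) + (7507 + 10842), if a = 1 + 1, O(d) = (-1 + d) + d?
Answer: 11669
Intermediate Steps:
O(d) = -1 + 2*d
a = 2
w(u, T) = (31 + T)*(-14 + u + 2*T) (w(u, T) = (u + (T + (-1 + 2*(-3)))*2)*(T + 31) = (u + (T + (-1 - 6))*2)*(31 + T) = (u + (T - 7)*2)*(31 + T) = (u + (-7 + T)*2)*(31 + T) = (u + (-14 + 2*T))*(31 + T) = (-14 + u + 2*T)*(31 + T) = (31 + T)*(-14 + u + 2*T))
w(-171, 9) + (7507 + 10842) = (-434 + 2*9² + 31*(-171) + 48*9 + 9*(-171)) + (7507 + 10842) = (-434 + 2*81 - 5301 + 432 - 1539) + 18349 = (-434 + 162 - 5301 + 432 - 1539) + 18349 = -6680 + 18349 = 11669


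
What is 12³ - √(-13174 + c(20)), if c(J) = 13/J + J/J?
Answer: 1728 - I*√1317235/10 ≈ 1728.0 - 114.77*I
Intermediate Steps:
c(J) = 1 + 13/J (c(J) = 13/J + 1 = 1 + 13/J)
12³ - √(-13174 + c(20)) = 12³ - √(-13174 + (13 + 20)/20) = 1728 - √(-13174 + (1/20)*33) = 1728 - √(-13174 + 33/20) = 1728 - √(-263447/20) = 1728 - I*√1317235/10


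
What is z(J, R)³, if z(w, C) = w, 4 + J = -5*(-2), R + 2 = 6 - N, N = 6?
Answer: 216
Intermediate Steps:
R = -2 (R = -2 + (6 - 1*6) = -2 + (6 - 6) = -2 + 0 = -2)
J = 6 (J = -4 - 5*(-2) = -4 + 10 = 6)
z(J, R)³ = 6³ = 216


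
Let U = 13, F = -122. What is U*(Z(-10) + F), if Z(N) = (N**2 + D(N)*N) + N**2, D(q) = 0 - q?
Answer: -286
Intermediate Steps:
D(q) = -q
Z(N) = N**2 (Z(N) = (N**2 + (-N)*N) + N**2 = (N**2 - N**2) + N**2 = 0 + N**2 = N**2)
U*(Z(-10) + F) = 13*((-10)**2 - 122) = 13*(100 - 122) = 13*(-22) = -286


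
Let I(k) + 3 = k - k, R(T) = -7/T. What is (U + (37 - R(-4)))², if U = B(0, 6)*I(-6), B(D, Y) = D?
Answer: 19881/16 ≈ 1242.6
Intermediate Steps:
I(k) = -3 (I(k) = -3 + (k - k) = -3 + 0 = -3)
U = 0 (U = 0*(-3) = 0)
(U + (37 - R(-4)))² = (0 + (37 - (-7)/(-4)))² = (0 + (37 - (-7)*(-1)/4))² = (0 + (37 - 1*7/4))² = (0 + (37 - 7/4))² = (0 + 141/4)² = (141/4)² = 19881/16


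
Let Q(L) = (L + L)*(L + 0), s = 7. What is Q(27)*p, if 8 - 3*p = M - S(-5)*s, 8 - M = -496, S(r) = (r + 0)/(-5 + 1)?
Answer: -473607/2 ≈ -2.3680e+5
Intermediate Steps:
S(r) = -r/4 (S(r) = r/(-4) = r*(-1/4) = -r/4)
M = 504 (M = 8 - 1*(-496) = 8 + 496 = 504)
Q(L) = 2*L**2 (Q(L) = (2*L)*L = 2*L**2)
p = -1949/12 (p = 8/3 - (504 - (-1/4*(-5))*7)/3 = 8/3 - (504 - 5*7/4)/3 = 8/3 - (504 - 1*35/4)/3 = 8/3 - (504 - 35/4)/3 = 8/3 - 1/3*1981/4 = 8/3 - 1981/12 = -1949/12 ≈ -162.42)
Q(27)*p = (2*27**2)*(-1949/12) = (2*729)*(-1949/12) = 1458*(-1949/12) = -473607/2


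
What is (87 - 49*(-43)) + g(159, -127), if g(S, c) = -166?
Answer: 2028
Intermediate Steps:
(87 - 49*(-43)) + g(159, -127) = (87 - 49*(-43)) - 166 = (87 + 2107) - 166 = 2194 - 166 = 2028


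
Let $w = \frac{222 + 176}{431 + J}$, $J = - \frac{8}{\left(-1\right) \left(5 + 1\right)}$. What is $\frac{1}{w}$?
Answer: $\frac{1297}{1194} \approx 1.0863$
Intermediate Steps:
$J = \frac{4}{3}$ ($J = - \frac{8}{\left(-1\right) 6} = - \frac{8}{-6} = \left(-8\right) \left(- \frac{1}{6}\right) = \frac{4}{3} \approx 1.3333$)
$w = \frac{1194}{1297}$ ($w = \frac{222 + 176}{431 + \frac{4}{3}} = \frac{398}{\frac{1297}{3}} = 398 \cdot \frac{3}{1297} = \frac{1194}{1297} \approx 0.92059$)
$\frac{1}{w} = \frac{1}{\frac{1194}{1297}} = \frac{1297}{1194}$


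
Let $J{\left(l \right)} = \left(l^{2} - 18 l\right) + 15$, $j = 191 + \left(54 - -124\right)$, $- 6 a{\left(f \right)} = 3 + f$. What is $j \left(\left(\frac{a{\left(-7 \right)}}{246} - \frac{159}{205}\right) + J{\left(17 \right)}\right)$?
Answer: $- \frac{5116}{5} \approx -1023.2$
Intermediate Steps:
$a{\left(f \right)} = - \frac{1}{2} - \frac{f}{6}$ ($a{\left(f \right)} = - \frac{3 + f}{6} = - \frac{1}{2} - \frac{f}{6}$)
$j = 369$ ($j = 191 + \left(54 + 124\right) = 191 + 178 = 369$)
$J{\left(l \right)} = 15 + l^{2} - 18 l$
$j \left(\left(\frac{a{\left(-7 \right)}}{246} - \frac{159}{205}\right) + J{\left(17 \right)}\right) = 369 \left(\left(\frac{- \frac{1}{2} - - \frac{7}{6}}{246} - \frac{159}{205}\right) + \left(15 + 17^{2} - 306\right)\right) = 369 \left(\left(\left(- \frac{1}{2} + \frac{7}{6}\right) \frac{1}{246} - \frac{159}{205}\right) + \left(15 + 289 - 306\right)\right) = 369 \left(\left(\frac{2}{3} \cdot \frac{1}{246} - \frac{159}{205}\right) - 2\right) = 369 \left(\left(\frac{1}{369} - \frac{159}{205}\right) - 2\right) = 369 \left(- \frac{1426}{1845} - 2\right) = 369 \left(- \frac{5116}{1845}\right) = - \frac{5116}{5}$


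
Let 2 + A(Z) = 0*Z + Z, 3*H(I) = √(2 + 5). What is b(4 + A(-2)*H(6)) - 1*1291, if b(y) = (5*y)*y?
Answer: -10339/9 - 160*√7/3 ≈ -1289.9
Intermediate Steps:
H(I) = √7/3 (H(I) = √(2 + 5)/3 = √7/3)
A(Z) = -2 + Z (A(Z) = -2 + (0*Z + Z) = -2 + (0 + Z) = -2 + Z)
b(y) = 5*y²
b(4 + A(-2)*H(6)) - 1*1291 = 5*(4 + (-2 - 2)*(√7/3))² - 1*1291 = 5*(4 - 4*√7/3)² - 1291 = -1291 + 5*(4 - 4*√7/3)²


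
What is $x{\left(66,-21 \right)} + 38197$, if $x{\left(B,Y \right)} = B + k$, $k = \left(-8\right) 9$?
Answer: $38191$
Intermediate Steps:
$k = -72$
$x{\left(B,Y \right)} = -72 + B$ ($x{\left(B,Y \right)} = B - 72 = -72 + B$)
$x{\left(66,-21 \right)} + 38197 = \left(-72 + 66\right) + 38197 = -6 + 38197 = 38191$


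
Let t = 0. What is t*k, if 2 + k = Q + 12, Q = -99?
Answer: 0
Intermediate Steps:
k = -89 (k = -2 + (-99 + 12) = -2 - 87 = -89)
t*k = 0*(-89) = 0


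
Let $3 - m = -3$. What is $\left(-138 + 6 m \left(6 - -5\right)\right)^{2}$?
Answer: $66564$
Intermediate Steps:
$m = 6$ ($m = 3 - -3 = 3 + 3 = 6$)
$\left(-138 + 6 m \left(6 - -5\right)\right)^{2} = \left(-138 + 6 \cdot 6 \left(6 - -5\right)\right)^{2} = \left(-138 + 36 \left(6 + 5\right)\right)^{2} = \left(-138 + 36 \cdot 11\right)^{2} = \left(-138 + 396\right)^{2} = 258^{2} = 66564$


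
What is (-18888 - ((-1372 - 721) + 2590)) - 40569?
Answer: -59954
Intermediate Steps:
(-18888 - ((-1372 - 721) + 2590)) - 40569 = (-18888 - (-2093 + 2590)) - 40569 = (-18888 - 1*497) - 40569 = (-18888 - 497) - 40569 = -19385 - 40569 = -59954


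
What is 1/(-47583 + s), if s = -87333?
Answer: -1/134916 ≈ -7.4120e-6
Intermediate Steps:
1/(-47583 + s) = 1/(-47583 - 87333) = 1/(-134916) = -1/134916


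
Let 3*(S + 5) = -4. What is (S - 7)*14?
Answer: -560/3 ≈ -186.67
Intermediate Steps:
S = -19/3 (S = -5 + (⅓)*(-4) = -5 - 4/3 = -19/3 ≈ -6.3333)
(S - 7)*14 = (-19/3 - 7)*14 = -40/3*14 = -560/3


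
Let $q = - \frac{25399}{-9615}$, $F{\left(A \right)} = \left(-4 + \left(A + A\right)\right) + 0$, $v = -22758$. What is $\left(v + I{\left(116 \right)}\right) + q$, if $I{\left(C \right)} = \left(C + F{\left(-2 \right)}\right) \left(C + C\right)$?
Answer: $\frac{22120669}{9615} \approx 2300.6$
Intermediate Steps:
$F{\left(A \right)} = -4 + 2 A$ ($F{\left(A \right)} = \left(-4 + 2 A\right) + 0 = -4 + 2 A$)
$I{\left(C \right)} = 2 C \left(-8 + C\right)$ ($I{\left(C \right)} = \left(C + \left(-4 + 2 \left(-2\right)\right)\right) \left(C + C\right) = \left(C - 8\right) 2 C = \left(-8 + C\right) 2 C = 2 C \left(-8 + C\right)$)
$q = \frac{25399}{9615}$ ($q = \left(-25399\right) \left(- \frac{1}{9615}\right) = \frac{25399}{9615} \approx 2.6416$)
$\left(v + I{\left(116 \right)}\right) + q = \left(-22758 + 2 \cdot 116 \left(-8 + 116\right)\right) + \frac{25399}{9615} = \left(-22758 + 2 \cdot 116 \cdot 108\right) + \frac{25399}{9615} = \left(-22758 + 25056\right) + \frac{25399}{9615} = 2298 + \frac{25399}{9615} = \frac{22120669}{9615}$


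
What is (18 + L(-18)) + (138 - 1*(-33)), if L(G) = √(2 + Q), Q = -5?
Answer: 189 + I*√3 ≈ 189.0 + 1.732*I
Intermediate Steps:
L(G) = I*√3 (L(G) = √(2 - 5) = √(-3) = I*√3)
(18 + L(-18)) + (138 - 1*(-33)) = (18 + I*√3) + (138 - 1*(-33)) = (18 + I*√3) + (138 + 33) = (18 + I*√3) + 171 = 189 + I*√3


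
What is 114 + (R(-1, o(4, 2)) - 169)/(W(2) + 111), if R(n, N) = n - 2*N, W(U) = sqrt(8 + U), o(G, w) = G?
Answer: 1383696/12311 + 178*sqrt(10)/12311 ≈ 112.44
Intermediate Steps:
114 + (R(-1, o(4, 2)) - 169)/(W(2) + 111) = 114 + ((-1 - 2*4) - 169)/(sqrt(8 + 2) + 111) = 114 + ((-1 - 8) - 169)/(sqrt(10) + 111) = 114 + (-9 - 169)/(111 + sqrt(10)) = 114 - 178/(111 + sqrt(10))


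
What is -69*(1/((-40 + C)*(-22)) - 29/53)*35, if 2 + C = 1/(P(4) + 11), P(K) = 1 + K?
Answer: 515904375/391193 ≈ 1318.8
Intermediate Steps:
C = -31/16 (C = -2 + 1/((1 + 4) + 11) = -2 + 1/(5 + 11) = -2 + 1/16 = -31/16 ≈ -1.9375)
-69*(1/((-40 + C)*(-22)) - 29/53)*35 = -69*(1/(-40 - 31/16*(-22)) - 29/53)*35 = -69*(-1/22/(-671/16) - 29*1/53)*35 = -69*(-16/671*(-1/22) - 29/53)*35 = -69*(8/7381 - 29/53)*35 = -69*(-213625/391193)*35 = (14740125/391193)*35 = 515904375/391193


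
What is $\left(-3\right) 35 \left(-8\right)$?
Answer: $840$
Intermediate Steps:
$\left(-3\right) 35 \left(-8\right) = \left(-105\right) \left(-8\right) = 840$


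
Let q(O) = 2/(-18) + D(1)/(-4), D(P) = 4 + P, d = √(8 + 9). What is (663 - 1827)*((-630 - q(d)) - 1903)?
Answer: 8840483/3 ≈ 2.9468e+6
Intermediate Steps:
d = √17 ≈ 4.1231
q(O) = -49/36 (q(O) = 2/(-18) + (4 + 1)/(-4) = 2*(-1/18) + 5*(-¼) = -⅑ - 5/4 = -49/36)
(663 - 1827)*((-630 - q(d)) - 1903) = (663 - 1827)*((-630 - 1*(-49/36)) - 1903) = -1164*((-630 + 49/36) - 1903) = -1164*(-22631/36 - 1903) = -1164*(-91139/36) = 8840483/3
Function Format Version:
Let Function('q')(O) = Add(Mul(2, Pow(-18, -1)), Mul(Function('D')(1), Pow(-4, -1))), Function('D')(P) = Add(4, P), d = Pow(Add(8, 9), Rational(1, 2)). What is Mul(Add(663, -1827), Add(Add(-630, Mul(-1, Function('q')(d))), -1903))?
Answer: Rational(8840483, 3) ≈ 2.9468e+6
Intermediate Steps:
d = Pow(17, Rational(1, 2)) ≈ 4.1231
Function('q')(O) = Rational(-49, 36) (Function('q')(O) = Add(Mul(2, Pow(-18, -1)), Mul(Add(4, 1), Pow(-4, -1))) = Add(Mul(2, Rational(-1, 18)), Mul(5, Rational(-1, 4))) = Add(Rational(-1, 9), Rational(-5, 4)) = Rational(-49, 36))
Mul(Add(663, -1827), Add(Add(-630, Mul(-1, Function('q')(d))), -1903)) = Mul(Add(663, -1827), Add(Add(-630, Mul(-1, Rational(-49, 36))), -1903)) = Mul(-1164, Add(Add(-630, Rational(49, 36)), -1903)) = Mul(-1164, Add(Rational(-22631, 36), -1903)) = Mul(-1164, Rational(-91139, 36)) = Rational(8840483, 3)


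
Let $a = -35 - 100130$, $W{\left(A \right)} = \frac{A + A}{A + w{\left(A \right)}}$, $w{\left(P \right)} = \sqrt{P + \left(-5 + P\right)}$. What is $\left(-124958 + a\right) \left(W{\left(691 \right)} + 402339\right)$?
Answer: $- \frac{21561848953501407}{238052} + \frac{1400039937 \sqrt{17}}{238052} \approx -9.0576 \cdot 10^{10}$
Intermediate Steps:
$w{\left(P \right)} = \sqrt{-5 + 2 P}$
$W{\left(A \right)} = \frac{2 A}{A + \sqrt{-5 + 2 A}}$ ($W{\left(A \right)} = \frac{A + A}{A + \sqrt{-5 + 2 A}} = \frac{2 A}{A + \sqrt{-5 + 2 A}}$)
$a = -100165$ ($a = -35 - 100130 = -100165$)
$\left(-124958 + a\right) \left(W{\left(691 \right)} + 402339\right) = \left(-124958 - 100165\right) \left(2 \cdot 691 \frac{1}{691 + \sqrt{-5 + 2 \cdot 691}} + 402339\right) = - 225123 \left(2 \cdot 691 \frac{1}{691 + \sqrt{-5 + 1382}} + 402339\right) = - 225123 \left(2 \cdot 691 \frac{1}{691 + \sqrt{1377}} + 402339\right) = - 225123 \left(2 \cdot 691 \frac{1}{691 + 9 \sqrt{17}} + 402339\right) = - 225123 \left(\frac{1382}{691 + 9 \sqrt{17}} + 402339\right) = - 225123 \left(402339 + \frac{1382}{691 + 9 \sqrt{17}}\right) = -90575762697 - \frac{311119986}{691 + 9 \sqrt{17}}$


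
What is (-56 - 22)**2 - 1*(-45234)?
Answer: 51318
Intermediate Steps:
(-56 - 22)**2 - 1*(-45234) = (-78)**2 + 45234 = 6084 + 45234 = 51318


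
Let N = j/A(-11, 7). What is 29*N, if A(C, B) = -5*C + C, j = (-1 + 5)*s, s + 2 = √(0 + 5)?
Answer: -58/11 + 29*√5/11 ≈ 0.62236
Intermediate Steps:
s = -2 + √5 (s = -2 + √(0 + 5) = -2 + √5 ≈ 0.23607)
j = -8 + 4*√5 (j = (-1 + 5)*(-2 + √5) = 4*(-2 + √5) = -8 + 4*√5 ≈ 0.94427)
A(C, B) = -4*C
N = -2/11 + √5/11 (N = (-8 + 4*√5)/((-4*(-11))) = (-8 + 4*√5)/44 = (-8 + 4*√5)*(1/44) = -2/11 + √5/11 ≈ 0.021461)
29*N = 29*(-2/11 + √5/11) = -58/11 + 29*√5/11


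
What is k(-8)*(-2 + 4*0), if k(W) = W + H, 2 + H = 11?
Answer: -2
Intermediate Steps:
H = 9 (H = -2 + 11 = 9)
k(W) = 9 + W (k(W) = W + 9 = 9 + W)
k(-8)*(-2 + 4*0) = (9 - 8)*(-2 + 4*0) = 1*(-2 + 0) = 1*(-2) = -2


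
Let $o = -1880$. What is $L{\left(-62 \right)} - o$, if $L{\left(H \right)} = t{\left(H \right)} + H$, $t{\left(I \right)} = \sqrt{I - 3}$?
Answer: $1818 + i \sqrt{65} \approx 1818.0 + 8.0623 i$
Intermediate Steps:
$t{\left(I \right)} = \sqrt{-3 + I}$
$L{\left(H \right)} = H + \sqrt{-3 + H}$ ($L{\left(H \right)} = \sqrt{-3 + H} + H = H + \sqrt{-3 + H}$)
$L{\left(-62 \right)} - o = \left(-62 + \sqrt{-3 - 62}\right) - -1880 = \left(-62 + \sqrt{-65}\right) + 1880 = \left(-62 + i \sqrt{65}\right) + 1880 = 1818 + i \sqrt{65}$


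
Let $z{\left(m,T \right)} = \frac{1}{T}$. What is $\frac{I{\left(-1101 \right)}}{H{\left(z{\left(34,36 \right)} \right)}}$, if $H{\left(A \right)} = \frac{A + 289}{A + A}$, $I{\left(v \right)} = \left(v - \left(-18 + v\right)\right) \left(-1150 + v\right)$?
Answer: $- \frac{81036}{10405} \approx -7.7882$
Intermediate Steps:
$I{\left(v \right)} = -20700 + 18 v$ ($I{\left(v \right)} = 18 \left(-1150 + v\right) = -20700 + 18 v$)
$H{\left(A \right)} = \frac{289 + A}{2 A}$
$\frac{I{\left(-1101 \right)}}{H{\left(z{\left(34,36 \right)} \right)}} = \frac{-20700 + 18 \left(-1101\right)}{\frac{1}{2} \frac{1}{\frac{1}{36}} \left(289 + \frac{1}{36}\right)} = \frac{-20700 - 19818}{\frac{1}{2} \frac{1}{\frac{1}{36}} \left(289 + \frac{1}{36}\right)} = - \frac{40518}{\frac{1}{2} \cdot 36 \cdot \frac{10405}{36}} = - \frac{40518}{\frac{10405}{2}} = \left(-40518\right) \frac{2}{10405} = - \frac{81036}{10405}$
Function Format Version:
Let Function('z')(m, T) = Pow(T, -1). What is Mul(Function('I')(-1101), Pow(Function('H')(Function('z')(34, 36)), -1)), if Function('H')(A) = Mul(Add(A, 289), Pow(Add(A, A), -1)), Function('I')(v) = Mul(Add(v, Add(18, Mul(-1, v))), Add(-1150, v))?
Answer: Rational(-81036, 10405) ≈ -7.7882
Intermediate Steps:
Function('I')(v) = Add(-20700, Mul(18, v)) (Function('I')(v) = Mul(18, Add(-1150, v)) = Add(-20700, Mul(18, v)))
Function('H')(A) = Mul(Rational(1, 2), Pow(A, -1), Add(289, A)) (Function('H')(A) = Mul(Add(289, A), Pow(Mul(2, A), -1)) = Mul(Add(289, A), Mul(Rational(1, 2), Pow(A, -1))) = Mul(Rational(1, 2), Pow(A, -1), Add(289, A)))
Mul(Function('I')(-1101), Pow(Function('H')(Function('z')(34, 36)), -1)) = Mul(Add(-20700, Mul(18, -1101)), Pow(Mul(Rational(1, 2), Pow(Pow(36, -1), -1), Add(289, Pow(36, -1))), -1)) = Mul(Add(-20700, -19818), Pow(Mul(Rational(1, 2), Pow(Rational(1, 36), -1), Add(289, Rational(1, 36))), -1)) = Mul(-40518, Pow(Mul(Rational(1, 2), 36, Rational(10405, 36)), -1)) = Mul(-40518, Pow(Rational(10405, 2), -1)) = Mul(-40518, Rational(2, 10405)) = Rational(-81036, 10405)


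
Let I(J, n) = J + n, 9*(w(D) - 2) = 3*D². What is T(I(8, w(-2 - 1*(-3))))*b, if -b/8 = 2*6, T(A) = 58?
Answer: -5568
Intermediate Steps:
w(D) = 2 + D²/3 (w(D) = 2 + (3*D²)/9 = 2 + D²/3)
b = -96 (b = -16*6 = -8*12 = -96)
T(I(8, w(-2 - 1*(-3))))*b = 58*(-96) = -5568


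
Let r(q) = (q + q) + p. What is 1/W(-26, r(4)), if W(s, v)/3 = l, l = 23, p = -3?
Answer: 1/69 ≈ 0.014493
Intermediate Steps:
r(q) = -3 + 2*q (r(q) = (q + q) - 3 = 2*q - 3 = -3 + 2*q)
W(s, v) = 69 (W(s, v) = 3*23 = 69)
1/W(-26, r(4)) = 1/69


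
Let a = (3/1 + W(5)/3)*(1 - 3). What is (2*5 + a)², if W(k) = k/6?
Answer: 961/81 ≈ 11.864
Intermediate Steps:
W(k) = k/6 (W(k) = k*(⅙) = k/6)
a = -59/9 (a = (3/1 + ((⅙)*5)/3)*(1 - 3) = (3*1 + (⅚)*(⅓))*(-2) = (3 + 5/18)*(-2) = (59/18)*(-2) = -59/9 ≈ -6.5556)
(2*5 + a)² = (2*5 - 59/9)² = (10 - 59/9)² = (31/9)² = 961/81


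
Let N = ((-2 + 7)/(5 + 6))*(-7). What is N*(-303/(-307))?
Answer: -10605/3377 ≈ -3.1404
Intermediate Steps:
N = -35/11 (N = (5/11)*(-7) = -35/11 ≈ -3.1818)
N*(-303/(-307)) = -(-10605)/(11*(-307)) = -(-10605)*(-1)/(11*307) = -35/11*303/307 = -10605/3377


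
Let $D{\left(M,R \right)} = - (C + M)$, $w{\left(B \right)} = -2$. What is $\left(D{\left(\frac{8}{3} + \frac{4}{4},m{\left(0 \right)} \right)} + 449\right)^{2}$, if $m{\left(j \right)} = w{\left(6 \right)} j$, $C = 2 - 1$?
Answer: $\frac{1776889}{9} \approx 1.9743 \cdot 10^{5}$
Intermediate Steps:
$C = 1$ ($C = 2 - 1 = 1$)
$m{\left(j \right)} = - 2 j$
$D{\left(M,R \right)} = -1 - M$ ($D{\left(M,R \right)} = - (1 + M) = -1 - M$)
$\left(D{\left(\frac{8}{3} + \frac{4}{4},m{\left(0 \right)} \right)} + 449\right)^{2} = \left(\left(-1 - \left(\frac{8}{3} + \frac{4}{4}\right)\right) + 449\right)^{2} = \left(\left(-1 - \left(8 \cdot \frac{1}{3} + 4 \cdot \frac{1}{4}\right)\right) + 449\right)^{2} = \left(\left(-1 - \left(\frac{8}{3} + 1\right)\right) + 449\right)^{2} = \left(\left(-1 - \frac{11}{3}\right) + 449\right)^{2} = \left(- \frac{14}{3} + 449\right)^{2} = \left(\frac{1333}{3}\right)^{2} = \frac{1776889}{9}$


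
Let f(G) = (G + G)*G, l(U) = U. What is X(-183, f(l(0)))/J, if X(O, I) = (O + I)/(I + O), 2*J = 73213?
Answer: 2/73213 ≈ 2.7318e-5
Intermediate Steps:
J = 73213/2 (J = (1/2)*73213 = 73213/2 ≈ 36607.)
f(G) = 2*G**2 (f(G) = (2*G)*G = 2*G**2)
X(O, I) = 1 (X(O, I) = (I + O)/(I + O) = 1)
X(-183, f(l(0)))/J = 1/(73213/2) = 1*(2/73213) = 2/73213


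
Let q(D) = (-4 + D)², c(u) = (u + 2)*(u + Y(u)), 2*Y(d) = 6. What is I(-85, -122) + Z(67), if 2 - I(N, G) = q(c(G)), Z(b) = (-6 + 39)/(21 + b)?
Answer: -1630433389/8 ≈ -2.0380e+8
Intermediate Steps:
Y(d) = 3 (Y(d) = (½)*6 = 3)
Z(b) = 33/(21 + b)
c(u) = (2 + u)*(3 + u) (c(u) = (u + 2)*(u + 3) = (2 + u)*(3 + u))
I(N, G) = 2 - (2 + G² + 5*G)² (I(N, G) = 2 - (-4 + (6 + G² + 5*G))² = 2 - (2 + G² + 5*G)²)
I(-85, -122) + Z(67) = (2 - (2 + (-122)² + 5*(-122))²) + 33/(21 + 67) = (2 - (2 + 14884 - 610)²) + 33/88 = (2 - 1*14276²) + 33*(1/88) = (2 - 1*203804176) + 3/8 = (2 - 203804176) + 3/8 = -203804174 + 3/8 = -1630433389/8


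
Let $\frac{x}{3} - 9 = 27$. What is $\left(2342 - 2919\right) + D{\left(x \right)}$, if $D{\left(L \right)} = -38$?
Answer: $-615$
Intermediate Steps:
$x = 108$ ($x = 27 + 3 \cdot 27 = 27 + 81 = 108$)
$\left(2342 - 2919\right) + D{\left(x \right)} = \left(2342 - 2919\right) - 38 = -577 - 38 = -615$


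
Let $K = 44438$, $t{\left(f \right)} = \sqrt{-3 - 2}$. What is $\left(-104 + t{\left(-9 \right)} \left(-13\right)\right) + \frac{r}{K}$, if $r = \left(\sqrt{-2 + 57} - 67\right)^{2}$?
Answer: $-104 + \frac{\left(67 - \sqrt{55}\right)^{2}}{44438} - 13 i \sqrt{5} \approx -103.92 - 29.069 i$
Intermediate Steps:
$t{\left(f \right)} = i \sqrt{5}$ ($t{\left(f \right)} = \sqrt{-5} = i \sqrt{5}$)
$r = \left(-67 + \sqrt{55}\right)^{2}$ ($r = \left(\sqrt{55} - 67\right)^{2} = \left(-67 + \sqrt{55}\right)^{2} \approx 3550.2$)
$\left(-104 + t{\left(-9 \right)} \left(-13\right)\right) + \frac{r}{K} = \left(-104 + i \sqrt{5} \left(-13\right)\right) + \frac{\left(67 - \sqrt{55}\right)^{2}}{44438} = \left(-104 - 13 i \sqrt{5}\right) + \left(67 - \sqrt{55}\right)^{2} \cdot \frac{1}{44438} = \left(-104 - 13 i \sqrt{5}\right) + \frac{\left(67 - \sqrt{55}\right)^{2}}{44438} = -104 + \frac{\left(67 - \sqrt{55}\right)^{2}}{44438} - 13 i \sqrt{5}$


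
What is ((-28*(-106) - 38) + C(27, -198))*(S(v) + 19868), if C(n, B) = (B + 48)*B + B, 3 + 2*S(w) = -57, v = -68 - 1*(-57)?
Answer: 643386016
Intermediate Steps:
v = -11 (v = -68 + 57 = -11)
S(w) = -30 (S(w) = -3/2 + (½)*(-57) = -3/2 - 57/2 = -30)
C(n, B) = B + B*(48 + B) (C(n, B) = (48 + B)*B + B = B*(48 + B) + B = B + B*(48 + B))
((-28*(-106) - 38) + C(27, -198))*(S(v) + 19868) = ((-28*(-106) - 38) - 198*(49 - 198))*(-30 + 19868) = ((2968 - 38) - 198*(-149))*19838 = (2930 + 29502)*19838 = 32432*19838 = 643386016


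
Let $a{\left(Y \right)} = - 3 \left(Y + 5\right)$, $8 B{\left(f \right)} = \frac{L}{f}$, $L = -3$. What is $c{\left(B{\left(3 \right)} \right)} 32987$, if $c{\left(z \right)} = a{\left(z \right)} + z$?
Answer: $- \frac{1946233}{4} \approx -4.8656 \cdot 10^{5}$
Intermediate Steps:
$B{\left(f \right)} = - \frac{3}{8 f}$ ($B{\left(f \right)} = \frac{\left(-3\right) \frac{1}{f}}{8} = - \frac{3}{8 f}$)
$a{\left(Y \right)} = -15 - 3 Y$ ($a{\left(Y \right)} = - 3 \left(5 + Y\right) = -15 - 3 Y$)
$c{\left(z \right)} = -15 - 2 z$ ($c{\left(z \right)} = \left(-15 - 3 z\right) + z = -15 - 2 z$)
$c{\left(B{\left(3 \right)} \right)} 32987 = \left(-15 - 2 \left(- \frac{3}{8 \cdot 3}\right)\right) 32987 = \left(-15 - 2 \left(\left(- \frac{3}{8}\right) \frac{1}{3}\right)\right) 32987 = \left(-15 - - \frac{1}{4}\right) 32987 = \left(-15 + \frac{1}{4}\right) 32987 = \left(- \frac{59}{4}\right) 32987 = - \frac{1946233}{4}$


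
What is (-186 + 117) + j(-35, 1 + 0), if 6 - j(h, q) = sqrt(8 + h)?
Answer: -63 - 3*I*sqrt(3) ≈ -63.0 - 5.1962*I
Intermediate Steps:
j(h, q) = 6 - sqrt(8 + h)
(-186 + 117) + j(-35, 1 + 0) = (-186 + 117) + (6 - sqrt(8 - 35)) = -69 + (6 - sqrt(-27)) = -69 + (6 - 3*I*sqrt(3)) = -63 - 3*I*sqrt(3)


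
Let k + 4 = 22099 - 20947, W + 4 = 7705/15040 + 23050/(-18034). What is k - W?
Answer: 31266624675/27123136 ≈ 1152.8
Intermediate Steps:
W = -129264547/27123136 (W = -4 + (7705/15040 + 23050/(-18034)) = -4 + (7705*(1/15040) + 23050*(-1/18034)) = -4 + (1541/3008 - 11525/9017) = -4 - 20772003/27123136 = -129264547/27123136 ≈ -4.7658)
k = 1148 (k = -4 + (22099 - 20947) = -4 + 1152 = 1148)
k - W = 1148 - 1*(-129264547/27123136) = 1148 + 129264547/27123136 = 31266624675/27123136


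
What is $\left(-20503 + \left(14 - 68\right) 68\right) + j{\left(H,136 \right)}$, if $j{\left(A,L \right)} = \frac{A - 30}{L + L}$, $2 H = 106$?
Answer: $- \frac{6575577}{272} \approx -24175.0$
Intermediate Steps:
$H = 53$ ($H = \frac{1}{2} \cdot 106 = 53$)
$j{\left(A,L \right)} = \frac{-30 + A}{2 L}$
$\left(-20503 + \left(14 - 68\right) 68\right) + j{\left(H,136 \right)} = \left(-20503 + \left(14 - 68\right) 68\right) + \frac{-30 + 53}{2 \cdot 136} = \left(-20503 - 3672\right) + \frac{1}{2} \cdot \frac{1}{136} \cdot 23 = \left(-20503 - 3672\right) + \frac{23}{272} = -24175 + \frac{23}{272} = - \frac{6575577}{272}$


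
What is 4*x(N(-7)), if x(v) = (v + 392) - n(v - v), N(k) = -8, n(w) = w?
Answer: 1536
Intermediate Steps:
x(v) = 392 + v (x(v) = (v + 392) - (v - v) = (392 + v) - 1*0 = (392 + v) + 0 = 392 + v)
4*x(N(-7)) = 4*(392 - 8) = 4*384 = 1536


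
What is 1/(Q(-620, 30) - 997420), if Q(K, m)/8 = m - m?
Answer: -1/997420 ≈ -1.0026e-6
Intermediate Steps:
Q(K, m) = 0 (Q(K, m) = 8*(m - m) = 8*0 = 0)
1/(Q(-620, 30) - 997420) = 1/(0 - 997420) = 1/(-997420) = -1/997420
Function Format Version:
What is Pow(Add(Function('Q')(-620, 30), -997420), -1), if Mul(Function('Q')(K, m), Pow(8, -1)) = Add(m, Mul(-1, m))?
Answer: Rational(-1, 997420) ≈ -1.0026e-6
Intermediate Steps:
Function('Q')(K, m) = 0 (Function('Q')(K, m) = Mul(8, Add(m, Mul(-1, m))) = Mul(8, 0) = 0)
Pow(Add(Function('Q')(-620, 30), -997420), -1) = Pow(Add(0, -997420), -1) = Pow(-997420, -1) = Rational(-1, 997420)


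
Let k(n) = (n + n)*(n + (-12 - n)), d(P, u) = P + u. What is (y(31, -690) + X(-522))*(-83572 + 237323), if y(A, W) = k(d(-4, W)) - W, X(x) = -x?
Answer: 2747222868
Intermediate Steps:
k(n) = -24*n (k(n) = (2*n)*(-12) = -24*n)
y(A, W) = 96 - 25*W (y(A, W) = -24*(-4 + W) - W = (96 - 24*W) - W = 96 - 25*W)
(y(31, -690) + X(-522))*(-83572 + 237323) = ((96 - 25*(-690)) - 1*(-522))*(-83572 + 237323) = ((96 + 17250) + 522)*153751 = (17346 + 522)*153751 = 17868*153751 = 2747222868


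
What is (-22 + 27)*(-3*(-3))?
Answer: 45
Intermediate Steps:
(-22 + 27)*(-3*(-3)) = 5*9 = 45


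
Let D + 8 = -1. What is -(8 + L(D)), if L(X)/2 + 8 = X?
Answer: 26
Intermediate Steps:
D = -9 (D = -8 - 1 = -9)
L(X) = -16 + 2*X
-(8 + L(D)) = -(8 + (-16 + 2*(-9))) = -(8 + (-16 - 18)) = -(8 - 34) = -1*(-26) = 26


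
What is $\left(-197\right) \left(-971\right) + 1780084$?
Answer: $1971371$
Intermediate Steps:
$\left(-197\right) \left(-971\right) + 1780084 = 191287 + 1780084 = 1971371$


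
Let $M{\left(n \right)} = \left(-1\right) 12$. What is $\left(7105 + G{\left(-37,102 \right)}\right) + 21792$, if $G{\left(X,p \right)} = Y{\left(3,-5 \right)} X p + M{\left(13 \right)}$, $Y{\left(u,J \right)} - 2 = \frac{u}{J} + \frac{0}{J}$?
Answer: $\frac{118007}{5} \approx 23601.0$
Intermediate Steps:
$M{\left(n \right)} = -12$
$Y{\left(u,J \right)} = 2 + \frac{u}{J}$ ($Y{\left(u,J \right)} = 2 + \left(\frac{u}{J} + \frac{0}{J}\right) = 2 + \left(\frac{u}{J} + 0\right) = 2 + \frac{u}{J}$)
$G{\left(X,p \right)} = -12 + \frac{7 X p}{5}$ ($G{\left(X,p \right)} = \left(2 + \frac{3}{-5}\right) X p - 12 = \left(2 + 3 \left(- \frac{1}{5}\right)\right) X p - 12 = \left(2 - \frac{3}{5}\right) X p - 12 = \frac{7 X}{5} p - 12 = \frac{7 X p}{5} - 12 = -12 + \frac{7 X p}{5}$)
$\left(7105 + G{\left(-37,102 \right)}\right) + 21792 = \left(7105 + \left(-12 + \frac{7}{5} \left(-37\right) 102\right)\right) + 21792 = \left(7105 - \frac{26478}{5}\right) + 21792 = \frac{9047}{5} + 21792 = \frac{118007}{5}$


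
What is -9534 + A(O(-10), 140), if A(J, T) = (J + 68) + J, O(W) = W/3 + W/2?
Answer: -28448/3 ≈ -9482.7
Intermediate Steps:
O(W) = 5*W/6 (O(W) = W*(⅓) + W*(½) = W/3 + W/2 = 5*W/6)
A(J, T) = 68 + 2*J (A(J, T) = (68 + J) + J = 68 + 2*J)
-9534 + A(O(-10), 140) = -9534 + (68 + 2*((⅚)*(-10))) = -9534 + (68 + 2*(-25/3)) = -9534 + (68 - 50/3) = -9534 + 154/3 = -28448/3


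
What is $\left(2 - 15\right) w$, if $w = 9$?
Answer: $-117$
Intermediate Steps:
$\left(2 - 15\right) w = \left(2 - 15\right) 9 = \left(-13\right) 9 = -117$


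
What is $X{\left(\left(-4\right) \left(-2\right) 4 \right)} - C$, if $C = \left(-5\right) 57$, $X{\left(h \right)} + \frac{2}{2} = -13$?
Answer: $271$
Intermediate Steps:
$X{\left(h \right)} = -14$ ($X{\left(h \right)} = -1 - 13 = -14$)
$C = -285$
$X{\left(\left(-4\right) \left(-2\right) 4 \right)} - C = -14 - -285 = -14 + 285 = 271$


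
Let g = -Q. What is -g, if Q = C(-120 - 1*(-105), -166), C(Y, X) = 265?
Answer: 265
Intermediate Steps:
Q = 265
g = -265 (g = -1*265 = -265)
-g = -1*(-265) = 265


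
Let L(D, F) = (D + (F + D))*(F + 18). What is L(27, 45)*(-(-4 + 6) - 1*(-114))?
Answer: 698544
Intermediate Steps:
L(D, F) = (18 + F)*(F + 2*D) (L(D, F) = (D + (D + F))*(18 + F) = (F + 2*D)*(18 + F) = (18 + F)*(F + 2*D))
L(27, 45)*(-(-4 + 6) - 1*(-114)) = (45² + 18*45 + 36*27 + 2*27*45)*(-(-4 + 6) - 1*(-114)) = (2025 + 810 + 972 + 2430)*(-1*2 + 114) = 6237*(-2 + 114) = 6237*112 = 698544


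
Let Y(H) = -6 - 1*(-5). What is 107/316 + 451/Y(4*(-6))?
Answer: -142409/316 ≈ -450.66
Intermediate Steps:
Y(H) = -1 (Y(H) = -6 + 5 = -1)
107/316 + 451/Y(4*(-6)) = 107/316 + 451/(-1) = 107*(1/316) + 451*(-1) = 107/316 - 451 = -142409/316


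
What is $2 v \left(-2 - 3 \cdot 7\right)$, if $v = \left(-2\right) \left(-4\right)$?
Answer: $-368$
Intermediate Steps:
$v = 8$
$2 v \left(-2 - 3 \cdot 7\right) = 2 \cdot 8 \left(-2 - 3 \cdot 7\right) = 16 \left(-2 - 21\right) = 16 \left(-23\right) = -368$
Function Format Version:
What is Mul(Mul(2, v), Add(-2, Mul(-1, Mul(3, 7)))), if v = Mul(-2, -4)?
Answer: -368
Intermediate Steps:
v = 8
Mul(Mul(2, v), Add(-2, Mul(-1, Mul(3, 7)))) = Mul(Mul(2, 8), Add(-2, Mul(-1, Mul(3, 7)))) = Mul(16, Add(-2, Mul(-1, 21))) = Mul(16, Add(-2, -21)) = Mul(16, -23) = -368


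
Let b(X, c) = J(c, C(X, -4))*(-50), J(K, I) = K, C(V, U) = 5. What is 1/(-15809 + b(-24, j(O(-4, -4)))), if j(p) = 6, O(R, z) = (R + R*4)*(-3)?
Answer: -1/16109 ≈ -6.2077e-5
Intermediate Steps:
O(R, z) = -15*R (O(R, z) = (R + 4*R)*(-3) = (5*R)*(-3) = -15*R)
b(X, c) = -50*c (b(X, c) = c*(-50) = -50*c)
1/(-15809 + b(-24, j(O(-4, -4)))) = 1/(-15809 - 50*6) = 1/(-15809 - 300) = 1/(-16109) = -1/16109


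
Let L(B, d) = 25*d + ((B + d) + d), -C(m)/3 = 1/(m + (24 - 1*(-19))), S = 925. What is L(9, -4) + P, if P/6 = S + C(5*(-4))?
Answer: 125355/23 ≈ 5450.2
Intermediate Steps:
C(m) = -3/(43 + m) (C(m) = -3/(m + (24 - 1*(-19))) = -3/(m + (24 + 19)) = -3/(m + 43) = -3/(43 + m))
L(B, d) = B + 27*d (L(B, d) = 25*d + (B + 2*d) = B + 27*d)
P = 127632/23 (P = 6*(925 - 3/(43 + 5*(-4))) = 6*(925 - 3/(43 - 20)) = 6*(925 - 3/23) = 6*(21272/23) = 127632/23 ≈ 5549.2)
L(9, -4) + P = (9 + 27*(-4)) + 127632/23 = (9 - 108) + 127632/23 = -99 + 127632/23 = 125355/23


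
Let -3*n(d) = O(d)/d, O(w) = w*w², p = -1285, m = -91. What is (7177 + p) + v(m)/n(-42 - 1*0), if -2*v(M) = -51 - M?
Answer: 866129/147 ≈ 5892.0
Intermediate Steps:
O(w) = w³
v(M) = 51/2 + M/2 (v(M) = -(-51 - M)/2 = 51/2 + M/2)
n(d) = -d²/3 (n(d) = -d³/(3*d) = -d²/3)
(7177 + p) + v(m)/n(-42 - 1*0) = (7177 - 1285) + (51/2 + (½)*(-91))/((-(-42 - 1*0)²/3)) = 5892 + (51/2 - 91/2)/((-(-42 + 0)²/3)) = 5892 - 20/((-⅓*(-42)²)) = 5892 - 20/((-⅓*1764)) = 5892 - 20/(-588) = 5892 - 20*(-1/588) = 5892 + 5/147 = 866129/147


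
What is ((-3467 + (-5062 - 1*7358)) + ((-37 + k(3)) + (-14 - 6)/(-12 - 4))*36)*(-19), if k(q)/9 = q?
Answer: 307838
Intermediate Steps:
k(q) = 9*q
((-3467 + (-5062 - 1*7358)) + ((-37 + k(3)) + (-14 - 6)/(-12 - 4))*36)*(-19) = ((-3467 + (-5062 - 1*7358)) + ((-37 + 9*3) + (-14 - 6)/(-12 - 4))*36)*(-19) = ((-3467 + (-5062 - 7358)) + ((-37 + 27) - 20/(-16))*36)*(-19) = ((-3467 - 12420) + (-10 - 20*(-1/16))*36)*(-19) = (-15887 + (-10 + 5/4)*36)*(-19) = (-15887 - 35/4*36)*(-19) = (-15887 - 315)*(-19) = -16202*(-19) = 307838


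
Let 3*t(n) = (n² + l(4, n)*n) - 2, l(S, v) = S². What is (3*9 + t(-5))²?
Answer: 64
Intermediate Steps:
t(n) = -⅔ + n²/3 + 16*n/3 (t(n) = ((n² + 4²*n) - 2)/3 = ((n² + 16*n) - 2)/3 = (-2 + n² + 16*n)/3 = -⅔ + n²/3 + 16*n/3)
(3*9 + t(-5))² = (3*9 + (-⅔ + (⅓)*(-5)² + (16/3)*(-5)))² = (27 + (-⅔ + (⅓)*25 - 80/3))² = (27 + (-⅔ + 25/3 - 80/3))² = (27 - 19)² = 8² = 64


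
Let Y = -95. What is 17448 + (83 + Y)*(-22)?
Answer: 17712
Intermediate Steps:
17448 + (83 + Y)*(-22) = 17448 + (83 - 95)*(-22) = 17448 - 12*(-22) = 17448 + 264 = 17712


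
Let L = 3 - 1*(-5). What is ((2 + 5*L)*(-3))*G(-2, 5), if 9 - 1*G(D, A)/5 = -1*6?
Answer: -9450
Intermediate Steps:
G(D, A) = 75 (G(D, A) = 45 - (-5)*6 = 45 - 5*(-6) = 45 + 30 = 75)
L = 8 (L = 3 + 5 = 8)
((2 + 5*L)*(-3))*G(-2, 5) = ((2 + 5*8)*(-3))*75 = ((2 + 40)*(-3))*75 = (42*(-3))*75 = -126*75 = -9450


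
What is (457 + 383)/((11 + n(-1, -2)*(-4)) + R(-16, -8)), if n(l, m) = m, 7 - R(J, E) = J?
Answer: 20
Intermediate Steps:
R(J, E) = 7 - J
(457 + 383)/((11 + n(-1, -2)*(-4)) + R(-16, -8)) = (457 + 383)/((11 - 2*(-4)) + (7 - 1*(-16))) = 840/((11 + 8) + (7 + 16)) = 840/(19 + 23) = 840/42 = 840*(1/42) = 20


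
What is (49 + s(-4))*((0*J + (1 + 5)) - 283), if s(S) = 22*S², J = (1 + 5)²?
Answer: -111077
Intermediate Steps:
J = 36 (J = 6² = 36)
(49 + s(-4))*((0*J + (1 + 5)) - 283) = (49 + 22*(-4)²)*((0*36 + (1 + 5)) - 283) = (49 + 22*16)*((0 + 6) - 283) = (49 + 352)*(6 - 283) = 401*(-277) = -111077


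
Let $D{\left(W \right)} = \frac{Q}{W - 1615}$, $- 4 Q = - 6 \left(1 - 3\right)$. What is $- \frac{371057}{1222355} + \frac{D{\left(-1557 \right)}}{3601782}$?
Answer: $- \frac{1413090497303221}{4655075194175640} \approx -0.30356$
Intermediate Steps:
$Q = -3$ ($Q = - \frac{\left(-6\right) \left(1 - 3\right)}{4} = - \frac{\left(-6\right) \left(-2\right)}{4} = \left(- \frac{1}{4}\right) 12 = -3$)
$D{\left(W \right)} = - \frac{3}{-1615 + W}$ ($D{\left(W \right)} = - \frac{3}{W - 1615} = - \frac{3}{-1615 + W}$)
$- \frac{371057}{1222355} + \frac{D{\left(-1557 \right)}}{3601782} = - \frac{371057}{1222355} + \frac{\left(-3\right) \frac{1}{-1615 - 1557}}{3601782} = \left(-371057\right) \frac{1}{1222355} + - \frac{3}{-3172} \cdot \frac{1}{3601782} = - \frac{371057}{1222355} + \left(-3\right) \left(- \frac{1}{3172}\right) \frac{1}{3601782} = - \frac{371057}{1222355} + \frac{3}{3172} \cdot \frac{1}{3601782} = - \frac{371057}{1222355} + \frac{1}{3808284168} = - \frac{1413090497303221}{4655075194175640}$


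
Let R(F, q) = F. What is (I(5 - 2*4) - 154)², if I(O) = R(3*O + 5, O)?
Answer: 24964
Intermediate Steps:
I(O) = 5 + 3*O (I(O) = 3*O + 5 = 5 + 3*O)
(I(5 - 2*4) - 154)² = ((5 + 3*(5 - 2*4)) - 154)² = ((5 + 3*(5 - 8)) - 154)² = ((5 + 3*(-3)) - 154)² = ((5 - 9) - 154)² = (-4 - 154)² = (-158)² = 24964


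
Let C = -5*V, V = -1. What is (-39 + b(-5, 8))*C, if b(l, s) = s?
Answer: -155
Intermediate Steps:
C = 5 (C = -5*(-1) = 5)
(-39 + b(-5, 8))*C = (-39 + 8)*5 = -31*5 = -155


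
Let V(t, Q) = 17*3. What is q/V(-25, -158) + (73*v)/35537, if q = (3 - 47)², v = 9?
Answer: 68833139/1812387 ≈ 37.979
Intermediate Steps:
q = 1936 (q = (-44)² = 1936)
V(t, Q) = 51
q/V(-25, -158) + (73*v)/35537 = 1936/51 + (73*9)/35537 = 1936*(1/51) + 657*(1/35537) = 1936/51 + 657/35537 = 68833139/1812387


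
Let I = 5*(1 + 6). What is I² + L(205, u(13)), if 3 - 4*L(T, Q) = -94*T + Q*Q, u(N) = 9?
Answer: 6023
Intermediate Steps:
L(T, Q) = ¾ - Q²/4 + 47*T/2 (L(T, Q) = ¾ - (-94*T + Q*Q)/4 = ¾ - (-94*T + Q²)/4 = ¾ - (Q² - 94*T)/4 = ¾ + (-Q²/4 + 47*T/2) = ¾ - Q²/4 + 47*T/2)
I = 35 (I = 5*7 = 35)
I² + L(205, u(13)) = 35² + (¾ - ¼*9² + (47/2)*205) = 1225 + (¾ - ¼*81 + 9635/2) = 1225 + (¾ - 81/4 + 9635/2) = 1225 + 4798 = 6023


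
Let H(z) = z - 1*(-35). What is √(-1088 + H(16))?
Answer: I*√1037 ≈ 32.203*I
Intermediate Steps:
H(z) = 35 + z (H(z) = z + 35 = 35 + z)
√(-1088 + H(16)) = √(-1088 + (35 + 16)) = √(-1088 + 51) = √(-1037) = I*√1037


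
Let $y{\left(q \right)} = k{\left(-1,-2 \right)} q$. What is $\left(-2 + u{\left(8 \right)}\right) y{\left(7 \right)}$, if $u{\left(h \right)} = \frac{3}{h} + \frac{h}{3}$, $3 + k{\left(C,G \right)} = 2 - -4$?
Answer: $\frac{175}{8} \approx 21.875$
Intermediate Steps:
$k{\left(C,G \right)} = 3$ ($k{\left(C,G \right)} = -3 + \left(2 - -4\right) = -3 + \left(2 + 4\right) = -3 + 6 = 3$)
$u{\left(h \right)} = \frac{3}{h} + \frac{h}{3}$ ($u{\left(h \right)} = \frac{3}{h} + h \frac{1}{3} = \frac{3}{h} + \frac{h}{3}$)
$y{\left(q \right)} = 3 q$
$\left(-2 + u{\left(8 \right)}\right) y{\left(7 \right)} = \left(-2 + \left(\frac{3}{8} + \frac{1}{3} \cdot 8\right)\right) 3 \cdot 7 = \left(-2 + \left(3 \cdot \frac{1}{8} + \frac{8}{3}\right)\right) 21 = \left(-2 + \left(\frac{3}{8} + \frac{8}{3}\right)\right) 21 = \left(-2 + \frac{73}{24}\right) 21 = \frac{25}{24} \cdot 21 = \frac{175}{8}$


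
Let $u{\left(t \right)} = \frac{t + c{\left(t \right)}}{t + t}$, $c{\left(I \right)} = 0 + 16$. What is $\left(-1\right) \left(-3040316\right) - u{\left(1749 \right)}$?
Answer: $\frac{10635023603}{3498} \approx 3.0403 \cdot 10^{6}$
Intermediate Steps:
$c{\left(I \right)} = 16$
$u{\left(t \right)} = \frac{16 + t}{2 t}$ ($u{\left(t \right)} = \frac{t + 16}{t + t} = \frac{16 + t}{2 t}$)
$\left(-1\right) \left(-3040316\right) - u{\left(1749 \right)} = \left(-1\right) \left(-3040316\right) - \frac{16 + 1749}{2 \cdot 1749} = 3040316 - \frac{1}{2} \cdot \frac{1}{1749} \cdot 1765 = 3040316 - \frac{1765}{3498} = \frac{10635023603}{3498}$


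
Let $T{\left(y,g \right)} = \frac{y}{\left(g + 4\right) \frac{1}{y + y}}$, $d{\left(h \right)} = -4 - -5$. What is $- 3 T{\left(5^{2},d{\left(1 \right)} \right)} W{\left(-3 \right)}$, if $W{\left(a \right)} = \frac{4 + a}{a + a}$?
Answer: $125$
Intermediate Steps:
$d{\left(h \right)} = 1$ ($d{\left(h \right)} = -4 + 5 = 1$)
$W{\left(a \right)} = \frac{4 + a}{2 a}$
$T{\left(y,g \right)} = \frac{2 y^{2}}{4 + g}$ ($T{\left(y,g \right)} = \frac{y}{\left(4 + g\right) \frac{1}{2 y}} = \frac{y}{\frac{1}{2} \frac{1}{y} \left(4 + g\right)} = y \frac{2 y}{4 + g} = \frac{2 y^{2}}{4 + g}$)
$- 3 T{\left(5^{2},d{\left(1 \right)} \right)} W{\left(-3 \right)} = - 3 \frac{2 \left(5^{2}\right)^{2}}{4 + 1} \frac{4 - 3}{2 \left(-3\right)} = - 3 \frac{2 \cdot 25^{2}}{5} \cdot \frac{1}{2} \left(- \frac{1}{3}\right) 1 = - 3 \cdot 2 \cdot 625 \cdot \frac{1}{5} \left(- \frac{1}{6}\right) = \left(-3\right) 250 \left(- \frac{1}{6}\right) = \left(-750\right) \left(- \frac{1}{6}\right) = 125$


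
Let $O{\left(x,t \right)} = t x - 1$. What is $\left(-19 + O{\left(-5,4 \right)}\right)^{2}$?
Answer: $1600$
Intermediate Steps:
$O{\left(x,t \right)} = -1 + t x$
$\left(-19 + O{\left(-5,4 \right)}\right)^{2} = \left(-19 + \left(-1 + 4 \left(-5\right)\right)\right)^{2} = \left(-19 - 21\right)^{2} = \left(-40\right)^{2} = 1600$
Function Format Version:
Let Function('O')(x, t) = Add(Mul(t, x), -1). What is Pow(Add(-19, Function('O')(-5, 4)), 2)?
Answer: 1600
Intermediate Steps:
Function('O')(x, t) = Add(-1, Mul(t, x))
Pow(Add(-19, Function('O')(-5, 4)), 2) = Pow(Add(-19, Add(-1, Mul(4, -5))), 2) = Pow(Add(-19, Add(-1, -20)), 2) = Pow(Add(-19, -21), 2) = Pow(-40, 2) = 1600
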